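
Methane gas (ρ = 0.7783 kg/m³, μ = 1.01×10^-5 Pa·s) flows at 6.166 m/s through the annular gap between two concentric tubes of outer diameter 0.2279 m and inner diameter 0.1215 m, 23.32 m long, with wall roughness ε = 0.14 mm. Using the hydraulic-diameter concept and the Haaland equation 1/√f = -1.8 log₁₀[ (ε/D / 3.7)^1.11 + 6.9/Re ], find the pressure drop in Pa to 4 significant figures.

ΔP ≈ 79.63 Pa

Hydraulic diameter D_h = 4A/P = D_o - D_i = 0.2279 - 0.1215 = 0.1064 m.
Re = ρVD_h/μ = 0.7783·6.166·0.1064/1.01e-05 = 5.056e+04.
ε/D_h = 0.00014/0.1064 = 0.00132; Haaland gives 1/√f = -1.8 log₁₀[0.000148+0.000136] = 6.381, so f = 0.02456.
ΔP = f(L/D_h)(ρV²/2) = 0.02456·23.32/0.1064·14.8 = 79.63 Pa.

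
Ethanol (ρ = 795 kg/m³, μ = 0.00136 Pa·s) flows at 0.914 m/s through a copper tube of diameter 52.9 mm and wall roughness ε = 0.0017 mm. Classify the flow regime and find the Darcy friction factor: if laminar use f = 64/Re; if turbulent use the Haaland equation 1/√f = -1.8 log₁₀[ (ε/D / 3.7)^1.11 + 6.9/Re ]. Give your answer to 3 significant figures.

f ≈ 0.0237

Re = ρVD/μ = 795·0.914·0.0529/0.00136 = 2.826e+04.
Re > 4000 → turbulent. ε/D = 1.7e-06/0.0529 = 3.21e-05; Haaland: 1/√f = -1.8 log₁₀[2.41e-06 + 0.000244] = 6.495, so f = 0.02371.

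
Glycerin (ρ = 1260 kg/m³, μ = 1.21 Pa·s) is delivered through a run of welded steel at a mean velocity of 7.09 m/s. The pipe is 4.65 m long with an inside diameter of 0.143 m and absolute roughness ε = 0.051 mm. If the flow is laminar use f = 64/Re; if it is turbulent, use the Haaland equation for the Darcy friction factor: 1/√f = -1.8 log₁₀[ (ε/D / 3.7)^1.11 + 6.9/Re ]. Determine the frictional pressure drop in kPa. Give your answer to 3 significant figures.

Reynolds number Re = ρVD/μ = 1260 · 7.09 · 0.143 / 1.21 = 1056.
Re < 2300 → laminar flow, so f = 64/Re = 64/1056 = 0.06062 (the turbulent correlation is not needed).
Darcy-Weisbach: ΔP = f(L/D)(ρV²/2) = 0.06062·(4.65/0.143)·(1260·7.09²/2) = 0.06062·32.52·3.167e+04 = 6.243e+04 Pa.
ΔP = 6.243e+04 Pa = 62.4 kPa.

ΔP ≈ 62.4 kPa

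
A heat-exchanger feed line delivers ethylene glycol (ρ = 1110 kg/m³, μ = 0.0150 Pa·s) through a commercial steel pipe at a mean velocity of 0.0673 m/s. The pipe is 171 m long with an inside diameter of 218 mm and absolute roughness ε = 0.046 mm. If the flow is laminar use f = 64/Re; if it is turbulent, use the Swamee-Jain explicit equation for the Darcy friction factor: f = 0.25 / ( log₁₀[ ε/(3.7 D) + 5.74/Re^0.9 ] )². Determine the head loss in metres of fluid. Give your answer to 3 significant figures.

Reynolds number Re = ρVD/μ = 1110 · 0.0673 · 0.218 / 0.015 = 1086.
Re < 2300 → laminar flow, so f = 64/Re = 64/1086 = 0.05895 (the turbulent correlation is not needed).
Darcy-Weisbach: ΔP = f(L/D)(ρV²/2) = 0.05895·(171/0.218)·(1110·0.0673²/2) = 0.05895·784.4·2.514 = 116.2 Pa.
Head loss h_f = ΔP/(ρg) = 116.2/(1110·9.81) = 0.0107 m.

h_f ≈ 0.0107 m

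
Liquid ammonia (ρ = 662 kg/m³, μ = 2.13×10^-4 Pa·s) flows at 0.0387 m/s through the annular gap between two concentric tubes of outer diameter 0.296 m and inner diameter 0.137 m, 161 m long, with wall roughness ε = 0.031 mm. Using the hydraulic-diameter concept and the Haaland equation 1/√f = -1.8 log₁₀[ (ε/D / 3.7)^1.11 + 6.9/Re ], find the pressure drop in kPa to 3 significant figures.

ΔP ≈ 0.0132 kPa

Hydraulic diameter D_h = 4A/P = D_o - D_i = 0.296 - 0.137 = 0.159 m.
Re = ρVD_h/μ = 662·0.0387·0.159/0.000213 = 1.912e+04.
ε/D_h = 3.1e-05/0.159 = 0.000195; Haaland gives 1/√f = -1.8 log₁₀[1.78e-05+0.000361] = 6.159, so f = 0.02636.
ΔP = f(L/D_h)(ρV²/2) = 0.02636·161/0.159·0.4957 = 13.23 Pa.
ΔP = 0.0132 kPa.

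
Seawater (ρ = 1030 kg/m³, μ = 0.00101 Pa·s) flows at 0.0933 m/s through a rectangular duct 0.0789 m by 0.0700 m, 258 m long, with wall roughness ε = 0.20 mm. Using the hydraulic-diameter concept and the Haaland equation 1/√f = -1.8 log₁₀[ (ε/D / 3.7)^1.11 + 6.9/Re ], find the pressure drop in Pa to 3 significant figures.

ΔP ≈ 579 Pa

Hydraulic diameter D_h = 4A/P = 4·(0.0789·0.07)/(2·(0.0789+0.07)) = 0.02209/0.2978 = 0.07418 m.
Re = ρVD_h/μ = 1030·0.0933·0.07418/0.00101 = 7058.
ε/D_h = 0.0002/0.07418 = 0.0027; Haaland gives 1/√f = -1.8 log₁₀[0.000329+0.000978] = 5.191, so f = 0.03711.
ΔP = f(L/D_h)(ρV²/2) = 0.03711·258/0.07418·4.483 = 578.6 Pa.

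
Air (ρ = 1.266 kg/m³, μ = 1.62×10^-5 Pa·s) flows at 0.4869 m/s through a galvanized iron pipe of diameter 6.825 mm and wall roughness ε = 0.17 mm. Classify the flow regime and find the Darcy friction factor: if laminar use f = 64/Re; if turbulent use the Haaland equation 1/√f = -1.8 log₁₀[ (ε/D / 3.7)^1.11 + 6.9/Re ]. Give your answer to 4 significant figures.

f ≈ 0.2464

Re = ρVD/μ = 1.266·0.4869·0.006825/1.62e-05 = 259.7.
Re < 2300 → laminar, so f = 64/Re = 0.2464 (roughness is irrelevant in laminar flow).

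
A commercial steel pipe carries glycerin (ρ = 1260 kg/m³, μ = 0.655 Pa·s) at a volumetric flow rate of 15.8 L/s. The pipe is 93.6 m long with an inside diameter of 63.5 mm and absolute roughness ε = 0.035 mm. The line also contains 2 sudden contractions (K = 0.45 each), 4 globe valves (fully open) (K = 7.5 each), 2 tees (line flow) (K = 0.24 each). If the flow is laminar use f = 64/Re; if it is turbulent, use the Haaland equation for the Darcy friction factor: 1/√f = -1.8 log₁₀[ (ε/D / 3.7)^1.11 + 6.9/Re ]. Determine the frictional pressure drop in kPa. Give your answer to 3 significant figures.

ΔP ≈ 2920 kPa

Q = 15.8 L/s = 15.8/1000 = 0.0158 m³/s.
Cross-sectional area A = πD²/4 = π(0.0635)²/4 = 0.003167 m²; mean velocity V = Q/A = 0.0158/0.003167 = 4.989 m/s.
Reynolds number Re = ρVD/μ = 1260 · 4.989 · 0.0635 / 0.655 = 609.4.
Re < 2300 → laminar flow, so f = 64/Re = 64/609.4 = 0.105 (the turbulent correlation is not needed).
Total minor-loss coefficient ΣK = 2·0.45 + 4·7.5 + 2·0.24 = 31.4.
ΔP = [f·L/D + ΣK]·(ρV²/2) = [0.105·93.6/0.0635 + 31.4]·(1260·4.989²/2) = [154.8 + 31.4]·1.568e+04 = 2.919e+06 Pa.
ΔP = 2.919e+06 Pa = 2920 kPa.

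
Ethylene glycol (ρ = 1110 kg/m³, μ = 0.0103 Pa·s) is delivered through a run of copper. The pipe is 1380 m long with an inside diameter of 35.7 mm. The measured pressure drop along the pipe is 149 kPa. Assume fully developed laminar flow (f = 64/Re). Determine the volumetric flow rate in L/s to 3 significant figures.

For laminar flow, f = 64/Re with Re = ρVD/μ, so Darcy-Weisbach reduces to ΔP = 32μLV/D². Solving for V: V = ΔP·D²/(32μL) = 1.49e+05·(0.0357)²/(32·0.0103·1380) = 0.4175 m/s.
Check: Re = ρVD/μ = 1110·0.4175·0.0357/0.0103 = 1606 < 2300, so the laminar assumption holds.
Q = V·A = 0.4175·(π/4·0.0357²) = 0.0004179 m³/s = 0.418 L/s.

Q ≈ 0.418 L/s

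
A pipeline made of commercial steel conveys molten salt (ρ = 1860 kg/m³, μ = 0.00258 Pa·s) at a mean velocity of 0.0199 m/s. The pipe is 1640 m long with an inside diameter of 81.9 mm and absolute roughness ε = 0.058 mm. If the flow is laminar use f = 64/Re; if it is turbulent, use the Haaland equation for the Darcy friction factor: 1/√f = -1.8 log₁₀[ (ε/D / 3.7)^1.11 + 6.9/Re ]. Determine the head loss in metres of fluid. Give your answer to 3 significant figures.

Reynolds number Re = ρVD/μ = 1860 · 0.0199 · 0.0819 / 0.00258 = 1175.
Re < 2300 → laminar flow, so f = 64/Re = 64/1175 = 0.05447 (the turbulent correlation is not needed).
Darcy-Weisbach: ΔP = f(L/D)(ρV²/2) = 0.05447·(1640/0.0819)·(1860·0.0199²/2) = 0.05447·2.002e+04·0.3683 = 401.7 Pa.
Head loss h_f = ΔP/(ρg) = 401.7/(1860·9.81) = 0.0220 m.

h_f ≈ 0.0220 m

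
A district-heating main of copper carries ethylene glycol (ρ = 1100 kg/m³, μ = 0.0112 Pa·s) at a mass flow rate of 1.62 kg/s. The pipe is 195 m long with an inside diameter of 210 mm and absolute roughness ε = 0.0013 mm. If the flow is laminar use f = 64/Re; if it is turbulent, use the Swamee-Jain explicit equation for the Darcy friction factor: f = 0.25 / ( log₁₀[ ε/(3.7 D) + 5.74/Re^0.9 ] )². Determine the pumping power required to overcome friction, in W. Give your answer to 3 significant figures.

P ≈ 0.0992 W

A = πD²/4 = π(0.21)²/4 = 0.03464 m²; mean velocity V = ṁ/(ρA) = 1.62/(1100 · 0.03464) = 0.04252 m/s.
Reynolds number Re = ρVD/μ = 1100 · 0.04252 · 0.21 / 0.0112 = 877.
Re < 2300 → laminar flow, so f = 64/Re = 64/877 = 0.07298 (the turbulent correlation is not needed).
Darcy-Weisbach: ΔP = f(L/D)(ρV²/2) = 0.07298·(195/0.21)·(1100·0.04252²/2) = 0.07298·928.6·0.9944 = 67.38 Pa.
Q = ṁ/ρ = 1.62/1100 = 0.001473 m³/s.
Pumping power P = QΔP = 0.001473·67.38 = 0.09924 W = 0.0992 W.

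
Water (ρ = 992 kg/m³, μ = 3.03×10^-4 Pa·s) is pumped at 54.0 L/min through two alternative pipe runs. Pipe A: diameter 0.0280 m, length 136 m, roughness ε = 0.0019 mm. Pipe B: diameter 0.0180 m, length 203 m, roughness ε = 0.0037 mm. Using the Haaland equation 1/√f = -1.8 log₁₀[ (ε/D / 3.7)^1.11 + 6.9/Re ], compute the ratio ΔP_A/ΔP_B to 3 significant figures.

Pipe A: V = Q/A = 0.0009/0.0006158 = 1.462 m/s; Re = 1.34e+05; ε/D = 6.79e-05; Haaland → f = 0.01714; ΔP_A = f(L/D)(ρV²/2) = 8.82e+04 Pa.
Pipe B: V = Q/A = 0.0009/0.0002545 = 3.537 m/s; Re = 2.084e+05; ε/D = 0.000206; Haaland → f = 0.01682; ΔP_B = f(L/D)(ρV²/2) = 1.177e+06 Pa.
ΔP_A/ΔP_B = 8.82e+04/1.177e+06 = 0.0749.

ΔP_A/ΔP_B ≈ 0.0749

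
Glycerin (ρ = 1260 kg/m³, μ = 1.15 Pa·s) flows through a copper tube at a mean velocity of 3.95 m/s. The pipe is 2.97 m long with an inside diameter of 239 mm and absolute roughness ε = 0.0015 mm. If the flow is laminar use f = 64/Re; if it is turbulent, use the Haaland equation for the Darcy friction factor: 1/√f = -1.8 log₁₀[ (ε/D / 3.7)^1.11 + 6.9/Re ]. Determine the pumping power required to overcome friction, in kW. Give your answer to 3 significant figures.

Reynolds number Re = ρVD/μ = 1260 · 3.95 · 0.239 / 1.15 = 1034.
Re < 2300 → laminar flow, so f = 64/Re = 64/1034 = 0.06187 (the turbulent correlation is not needed).
Darcy-Weisbach: ΔP = f(L/D)(ρV²/2) = 0.06187·(2.97/0.239)·(1260·3.95²/2) = 0.06187·12.43·9830 = 7558 Pa.
Q = V·A = 3.95·0.04486 = 0.1772 m³/s.
Pumping power P = QΔP = 0.1772·7558 = 1339 W = 1.34 kW.

P ≈ 1.34 kW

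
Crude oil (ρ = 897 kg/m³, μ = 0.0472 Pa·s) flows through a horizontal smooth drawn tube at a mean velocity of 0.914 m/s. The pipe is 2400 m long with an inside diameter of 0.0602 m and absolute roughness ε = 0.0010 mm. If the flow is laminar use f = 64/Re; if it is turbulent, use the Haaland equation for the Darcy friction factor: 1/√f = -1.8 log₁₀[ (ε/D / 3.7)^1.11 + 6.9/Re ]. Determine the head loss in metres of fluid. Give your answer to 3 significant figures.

h_f ≈ 104 m

Reynolds number Re = ρVD/μ = 897 · 0.914 · 0.0602 / 0.0472 = 1046.
Re < 2300 → laminar flow, so f = 64/Re = 64/1046 = 0.0612 (the turbulent correlation is not needed).
Darcy-Weisbach: ΔP = f(L/D)(ρV²/2) = 0.0612·(2400/0.0602)·(897·0.914²/2) = 0.0612·3.987e+04·374.7 = 9.142e+05 Pa.
Head loss h_f = ΔP/(ρg) = 9.142e+05/(897·9.81) = 104 m.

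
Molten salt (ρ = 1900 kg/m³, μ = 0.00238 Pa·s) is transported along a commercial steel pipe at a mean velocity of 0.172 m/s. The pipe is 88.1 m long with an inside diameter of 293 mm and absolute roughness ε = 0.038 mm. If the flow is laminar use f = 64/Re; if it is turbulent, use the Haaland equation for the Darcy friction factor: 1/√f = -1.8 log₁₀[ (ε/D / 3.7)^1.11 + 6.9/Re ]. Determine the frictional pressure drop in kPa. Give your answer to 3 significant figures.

Reynolds number Re = ρVD/μ = 1900 · 0.172 · 0.293 / 0.00238 = 4.023e+04.
Re > 4000 → turbulent. Relative roughness ε/D = 3.8e-05/0.293 = 0.00013. Haaland: 1/√f = -1.8 log₁₀[(0.00013/3.7)^1.11 + 6.9/4.023e+04] = -1.8 log₁₀[1.13e-05 + 0.000172] = 6.728, so f = 0.02209.
Darcy-Weisbach: ΔP = f(L/D)(ρV²/2) = 0.02209·(88.1/0.293)·(1900·0.172²/2) = 0.02209·300.7·28.1 = 186.7 Pa.
ΔP = 186.7 Pa = 0.187 kPa.

ΔP ≈ 0.187 kPa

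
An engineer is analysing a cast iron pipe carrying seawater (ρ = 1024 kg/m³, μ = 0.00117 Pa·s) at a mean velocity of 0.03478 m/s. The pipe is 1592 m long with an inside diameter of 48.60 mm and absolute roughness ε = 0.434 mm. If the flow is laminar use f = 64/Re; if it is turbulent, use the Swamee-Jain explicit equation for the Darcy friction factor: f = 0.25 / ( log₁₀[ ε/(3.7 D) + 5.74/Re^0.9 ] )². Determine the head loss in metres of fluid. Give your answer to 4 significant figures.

h_f ≈ 0.08737 m

Reynolds number Re = ρVD/μ = 1024 · 0.03478 · 0.0486 / 0.00117 = 1479.
Re < 2300 → laminar flow, so f = 64/Re = 64/1479 = 0.04326 (the turbulent correlation is not needed).
Darcy-Weisbach: ΔP = f(L/D)(ρV²/2) = 0.04326·(1592/0.0486)·(1024·0.03478²/2) = 0.04326·3.276e+04·0.6193 = 877.7 Pa.
Head loss h_f = ΔP/(ρg) = 877.7/(1024·9.81) = 0.08737 m.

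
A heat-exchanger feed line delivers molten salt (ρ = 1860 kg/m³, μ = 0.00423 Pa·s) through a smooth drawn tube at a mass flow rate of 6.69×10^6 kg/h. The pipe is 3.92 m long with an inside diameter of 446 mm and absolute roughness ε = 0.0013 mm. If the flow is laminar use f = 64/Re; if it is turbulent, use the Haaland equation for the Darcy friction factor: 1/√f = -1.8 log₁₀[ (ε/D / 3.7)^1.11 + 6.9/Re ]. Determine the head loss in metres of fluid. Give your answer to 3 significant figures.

ṁ = 6.69×10^6 kg/h = 6.69×10^6/3600 = 1858 kg/s.
A = πD²/4 = π(0.446)²/4 = 0.1562 m²; mean velocity V = ṁ/(ρA) = 1858/(1860 · 0.1562) = 6.395 m/s.
Reynolds number Re = ρVD/μ = 1860 · 6.395 · 0.446 / 0.00423 = 1.254e+06.
Re > 4000 → turbulent. Relative roughness ε/D = 1.3e-06/0.446 = 2.91e-06. Haaland: 1/√f = -1.8 log₁₀[(2.91e-06/3.7)^1.11 + 6.9/1.254e+06] = -1.8 log₁₀[1.68e-07 + 5.5e-06] = 9.444, so f = 0.01121.
Darcy-Weisbach: ΔP = f(L/D)(ρV²/2) = 0.01121·(3.92/0.446)·(1860·6.395²/2) = 0.01121·8.789·3.804e+04 = 3749 Pa.
Head loss h_f = ΔP/(ρg) = 3749/(1860·9.81) = 0.205 m.

h_f ≈ 0.205 m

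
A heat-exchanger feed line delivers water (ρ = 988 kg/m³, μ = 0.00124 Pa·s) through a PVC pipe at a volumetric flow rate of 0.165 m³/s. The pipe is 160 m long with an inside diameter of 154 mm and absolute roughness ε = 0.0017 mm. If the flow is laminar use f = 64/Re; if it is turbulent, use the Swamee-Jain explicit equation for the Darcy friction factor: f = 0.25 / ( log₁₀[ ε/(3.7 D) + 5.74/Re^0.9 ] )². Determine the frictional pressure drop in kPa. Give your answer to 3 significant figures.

ΔP ≈ 472 kPa

Cross-sectional area A = πD²/4 = π(0.154)²/4 = 0.01863 m²; mean velocity V = Q/A = 0.165/0.01863 = 8.858 m/s.
Reynolds number Re = ρVD/μ = 988 · 8.858 · 0.154 / 0.00124 = 1.087e+06.
Re > 4000 → turbulent. Relative roughness ε/D = 1.7e-06/0.154 = 1.1e-05. Swamee-Jain: f = 0.25/(log₁₀[1.1e-05/3.7 + 5.74/1.087e+06^0.9])² = 0.25/(log₁₀[2.98e-06 + 2.12e-05])² = 0.25/(-4.616)² = 0.01173.
Darcy-Weisbach: ΔP = f(L/D)(ρV²/2) = 0.01173·(160/0.154)·(988·8.858²/2) = 0.01173·1039·3.876e+04 = 4.724e+05 Pa.
ΔP = 4.724e+05 Pa = 472 kPa.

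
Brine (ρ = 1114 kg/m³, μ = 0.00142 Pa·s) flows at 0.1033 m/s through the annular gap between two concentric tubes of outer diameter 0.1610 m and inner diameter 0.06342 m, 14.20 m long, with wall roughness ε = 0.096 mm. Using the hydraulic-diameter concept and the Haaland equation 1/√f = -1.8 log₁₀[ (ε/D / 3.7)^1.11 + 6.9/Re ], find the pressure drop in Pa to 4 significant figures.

ΔP ≈ 29.49 Pa

Hydraulic diameter D_h = 4A/P = D_o - D_i = 0.161 - 0.06342 = 0.09758 m.
Re = ρVD_h/μ = 1114·0.1033·0.09758/0.00142 = 7908.
ε/D_h = 9.6e-05/0.09758 = 0.000984; Haaland gives 1/√f = -1.8 log₁₀[0.000108+0.000873] = 5.416, so f = 0.03409.
ΔP = f(L/D_h)(ρV²/2) = 0.03409·14.2/0.09758·5.944 = 29.49 Pa.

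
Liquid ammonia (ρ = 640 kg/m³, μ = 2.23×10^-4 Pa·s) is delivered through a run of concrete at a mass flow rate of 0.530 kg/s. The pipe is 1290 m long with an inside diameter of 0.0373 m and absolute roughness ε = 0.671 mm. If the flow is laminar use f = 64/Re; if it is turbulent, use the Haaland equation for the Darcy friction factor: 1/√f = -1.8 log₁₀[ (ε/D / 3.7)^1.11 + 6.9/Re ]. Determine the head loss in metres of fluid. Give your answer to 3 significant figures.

A = πD²/4 = π(0.0373)²/4 = 0.001093 m²; mean velocity V = ṁ/(ρA) = 0.53/(640 · 0.001093) = 0.7579 m/s.
Reynolds number Re = ρVD/μ = 640 · 0.7579 · 0.0373 / 0.000223 = 8.113e+04.
Re > 4000 → turbulent. Relative roughness ε/D = 0.000671/0.0373 = 0.018. Haaland: 1/√f = -1.8 log₁₀[(0.018/3.7)^1.11 + 6.9/8.113e+04] = -1.8 log₁₀[0.00271 + 8.51e-05] = 4.598, so f = 0.04731.
Darcy-Weisbach: ΔP = f(L/D)(ρV²/2) = 0.04731·(1290/0.0373)·(640·0.7579²/2) = 0.04731·3.458e+04·183.8 = 3.007e+05 Pa.
Head loss h_f = ΔP/(ρg) = 3.007e+05/(640·9.81) = 47.9 m.

h_f ≈ 47.9 m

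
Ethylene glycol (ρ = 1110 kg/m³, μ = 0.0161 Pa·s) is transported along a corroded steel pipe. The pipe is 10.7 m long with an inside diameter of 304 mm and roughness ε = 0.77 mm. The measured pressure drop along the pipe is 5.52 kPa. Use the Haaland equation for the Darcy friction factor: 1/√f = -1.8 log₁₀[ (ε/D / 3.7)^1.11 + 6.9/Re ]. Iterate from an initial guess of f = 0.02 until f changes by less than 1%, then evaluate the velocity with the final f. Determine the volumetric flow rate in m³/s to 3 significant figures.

Rearranging Darcy-Weisbach: V = √(2·ΔP·D/(f·L·ρ)). With ε/D = 0.00077/0.304 = 0.00253, iterate starting from f = 0.02:
  f = 0.02 → V = √(2·5520·0.304/(0.02·10.7·1110)) = 3.759 m/s; Re = ρVD/μ = 7.878e+04; f → 0.02664
  f = 0.02664 → V = 3.257 m/s; Re = 6.826e+04; f → 0.02687
Converged (Δf/f < 1%). With the final f = 0.02687: V = √(2·5520·0.304/(0.02687·10.7·1110)) = 3.243 m/s.
Q = V·A = 3.243·(π/4·0.304²) = 0.2354 m³/s = 0.235 m³/s.

Q ≈ 0.235 m³/s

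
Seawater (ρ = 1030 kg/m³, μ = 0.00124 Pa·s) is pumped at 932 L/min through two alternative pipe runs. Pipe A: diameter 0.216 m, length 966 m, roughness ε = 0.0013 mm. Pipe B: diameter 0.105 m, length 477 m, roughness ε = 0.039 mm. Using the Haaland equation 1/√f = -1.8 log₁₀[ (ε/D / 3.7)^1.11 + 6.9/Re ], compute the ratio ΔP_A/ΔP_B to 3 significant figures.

Pipe A: V = Q/A = 0.01553/0.03664 = 0.4239 m/s; Re = 7.606e+04; ε/D = 6.02e-06; Haaland → f = 0.01891; ΔP_A = f(L/D)(ρV²/2) = 7824 Pa.
Pipe B: V = Q/A = 0.01553/0.008659 = 1.794 m/s; Re = 1.565e+05; ε/D = 0.000371; Haaland → f = 0.01842; ΔP_B = f(L/D)(ρV²/2) = 1.386e+05 Pa.
ΔP_A/ΔP_B = 7824/1.386e+05 = 0.0564.

ΔP_A/ΔP_B ≈ 0.0564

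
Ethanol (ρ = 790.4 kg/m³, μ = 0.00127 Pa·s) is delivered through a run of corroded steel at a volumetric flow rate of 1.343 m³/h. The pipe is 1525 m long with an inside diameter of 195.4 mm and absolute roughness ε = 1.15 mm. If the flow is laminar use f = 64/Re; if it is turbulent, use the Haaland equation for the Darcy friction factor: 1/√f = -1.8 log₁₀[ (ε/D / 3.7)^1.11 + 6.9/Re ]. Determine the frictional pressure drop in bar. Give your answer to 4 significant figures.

Q = 1.343 m³/h = 1.343/3600 = 0.0003731 m³/s.
Cross-sectional area A = πD²/4 = π(0.1954)²/4 = 0.02999 m²; mean velocity V = Q/A = 0.0003731/0.02999 = 0.01244 m/s.
Reynolds number Re = ρVD/μ = 790.4 · 0.01244 · 0.1954 / 0.00127 = 1513.
Re < 2300 → laminar flow, so f = 64/Re = 64/1513 = 0.0423 (the turbulent correlation is not needed).
Darcy-Weisbach: ΔP = f(L/D)(ρV²/2) = 0.0423·(1525/0.1954)·(790.4·0.01244²/2) = 0.0423·7805·0.06116 = 20.19 Pa.
ΔP = 20.19 Pa = 2.019×10^-4 bar.

ΔP ≈ 2.019×10^-4 bar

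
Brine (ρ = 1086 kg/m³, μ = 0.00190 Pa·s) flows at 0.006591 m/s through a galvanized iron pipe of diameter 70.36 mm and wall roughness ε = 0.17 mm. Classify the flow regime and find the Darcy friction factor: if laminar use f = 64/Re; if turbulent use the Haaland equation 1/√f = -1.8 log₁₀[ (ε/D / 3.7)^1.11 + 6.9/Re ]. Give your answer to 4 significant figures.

Re = ρVD/μ = 1086·0.006591·0.07036/0.0019 = 265.1.
Re < 2300 → laminar, so f = 64/Re = 0.2414 (roughness is irrelevant in laminar flow).

f ≈ 0.2414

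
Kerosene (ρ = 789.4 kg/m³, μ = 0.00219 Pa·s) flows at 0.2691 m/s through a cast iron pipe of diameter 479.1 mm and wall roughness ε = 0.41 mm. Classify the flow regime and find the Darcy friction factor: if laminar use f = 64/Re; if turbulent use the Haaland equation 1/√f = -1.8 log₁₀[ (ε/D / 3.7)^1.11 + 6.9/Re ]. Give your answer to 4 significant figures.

Re = ρVD/μ = 789.4·0.2691·0.4791/0.00219 = 4.647e+04.
Re > 4000 → turbulent. ε/D = 0.00041/0.4791 = 0.000856; Haaland: 1/√f = -1.8 log₁₀[9.21e-05 + 0.000148] = 6.514, so f = 0.02357.

f ≈ 0.02357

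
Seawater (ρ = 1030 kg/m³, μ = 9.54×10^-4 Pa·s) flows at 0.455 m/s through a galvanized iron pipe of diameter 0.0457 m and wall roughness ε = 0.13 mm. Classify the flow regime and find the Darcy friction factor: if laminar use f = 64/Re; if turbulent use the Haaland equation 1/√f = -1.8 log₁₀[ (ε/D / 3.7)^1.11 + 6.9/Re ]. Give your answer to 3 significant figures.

Re = ρVD/μ = 1030·0.455·0.0457/0.000954 = 2.245e+04.
Re > 4000 → turbulent. ε/D = 0.00013/0.0457 = 0.00284; Haaland: 1/√f = -1.8 log₁₀[0.000349 + 0.000307] = 5.729, so f = 0.03047.

f ≈ 0.0305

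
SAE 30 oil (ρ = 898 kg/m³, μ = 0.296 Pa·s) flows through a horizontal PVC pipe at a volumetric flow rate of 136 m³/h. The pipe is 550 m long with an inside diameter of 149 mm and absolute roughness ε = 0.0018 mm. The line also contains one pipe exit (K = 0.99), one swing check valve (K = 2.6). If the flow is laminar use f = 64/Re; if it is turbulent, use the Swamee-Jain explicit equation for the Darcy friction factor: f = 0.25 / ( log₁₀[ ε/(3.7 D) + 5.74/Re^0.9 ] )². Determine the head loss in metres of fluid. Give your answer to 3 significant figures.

Q = 136 m³/h = 136/3600 = 0.03778 m³/s.
Cross-sectional area A = πD²/4 = π(0.149)²/4 = 0.01744 m²; mean velocity V = Q/A = 0.03778/0.01744 = 2.167 m/s.
Reynolds number Re = ρVD/μ = 898 · 2.167 · 0.149 / 0.296 = 979.4.
Re < 2300 → laminar flow, so f = 64/Re = 64/979.4 = 0.06535 (the turbulent correlation is not needed).
Total minor-loss coefficient ΣK = 1·0.99 + 1·2.6 = 3.59.
ΔP = [f·L/D + ΣK]·(ρV²/2) = [0.06535·550/0.149 + 3.59]·(898·2.167²/2) = [241.2 + 3.59]·2108 = 5.16e+05 Pa.
Head loss h_f = ΔP/(ρg) = 5.16e+05/(898·9.81) = 58.6 m.

h_f ≈ 58.6 m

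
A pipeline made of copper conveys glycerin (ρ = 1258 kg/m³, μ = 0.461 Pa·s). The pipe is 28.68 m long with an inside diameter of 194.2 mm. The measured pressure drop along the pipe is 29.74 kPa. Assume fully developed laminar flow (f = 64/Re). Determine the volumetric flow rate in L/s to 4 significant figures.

For laminar flow, f = 64/Re with Re = ρVD/μ, so Darcy-Weisbach reduces to ΔP = 32μLV/D². Solving for V: V = ΔP·D²/(32μL) = 2.974e+04·(0.1942)²/(32·0.461·28.68) = 2.651 m/s.
Check: Re = ρVD/μ = 1258·2.651·0.1942/0.461 = 1405 < 2300, so the laminar assumption holds.
Q = V·A = 2.651·(π/4·0.1942²) = 0.07852 m³/s = 78.52 L/s.

Q ≈ 78.52 L/s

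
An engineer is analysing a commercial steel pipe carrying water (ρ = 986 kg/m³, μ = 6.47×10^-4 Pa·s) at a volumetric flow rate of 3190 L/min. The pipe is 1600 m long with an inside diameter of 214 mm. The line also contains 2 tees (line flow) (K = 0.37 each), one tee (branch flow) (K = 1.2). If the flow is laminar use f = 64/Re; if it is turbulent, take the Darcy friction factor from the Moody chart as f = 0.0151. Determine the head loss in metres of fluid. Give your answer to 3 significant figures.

Q = 3190 L/min = 3190/60000 = 0.05317 m³/s.
Cross-sectional area A = πD²/4 = π(0.214)²/4 = 0.03597 m²; mean velocity V = Q/A = 0.05317/0.03597 = 1.478 m/s.
Reynolds number Re = ρVD/μ = 986 · 1.478 · 0.214 / 0.000647 = 4.821e+05.
Re > 4000 → turbulent; use the Moody-chart value f = 0.0151.
Total minor-loss coefficient ΣK = 2·0.37 + 1·1.2 = 1.94.
ΔP = [f·L/D + ΣK]·(ρV²/2) = [0.0151·1600/0.214 + 1.94]·(986·1.478²/2) = [112.9 + 1.94]·1077 = 1.237e+05 Pa.
Head loss h_f = ΔP/(ρg) = 1.237e+05/(986·9.81) = 12.8 m.

h_f ≈ 12.8 m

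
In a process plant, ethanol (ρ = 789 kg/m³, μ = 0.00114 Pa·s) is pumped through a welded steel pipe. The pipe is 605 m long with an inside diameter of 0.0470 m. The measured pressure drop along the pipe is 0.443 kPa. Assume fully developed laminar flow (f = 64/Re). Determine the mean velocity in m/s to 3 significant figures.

For laminar flow, f = 64/Re with Re = ρVD/μ, so Darcy-Weisbach reduces to ΔP = 32μLV/D². Solving for V: V = ΔP·D²/(32μL) = 443·(0.047)²/(32·0.00114·605) = 0.04434 m/s.
Check: Re = ρVD/μ = 789·0.04434·0.047/0.00114 = 1442 < 2300, so the laminar assumption holds.

V ≈ 0.0443 m/s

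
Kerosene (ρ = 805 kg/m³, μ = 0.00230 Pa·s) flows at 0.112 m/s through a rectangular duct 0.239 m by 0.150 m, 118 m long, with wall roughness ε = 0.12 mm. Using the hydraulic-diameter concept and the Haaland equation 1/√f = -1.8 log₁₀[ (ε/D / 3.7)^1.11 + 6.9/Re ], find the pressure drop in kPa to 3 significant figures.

ΔP ≈ 0.112 kPa

Hydraulic diameter D_h = 4A/P = 4·(0.239·0.15)/(2·(0.239+0.15)) = 0.1434/0.778 = 0.1843 m.
Re = ρVD_h/μ = 805·0.112·0.1843/0.0023 = 7225.
ε/D_h = 0.00012/0.1843 = 0.000651; Haaland gives 1/√f = -1.8 log₁₀[6.8e-05+0.000955] = 5.382, so f = 0.03452.
ΔP = f(L/D_h)(ρV²/2) = 0.03452·118/0.1843·5.049 = 111.6 Pa.
ΔP = 0.112 kPa.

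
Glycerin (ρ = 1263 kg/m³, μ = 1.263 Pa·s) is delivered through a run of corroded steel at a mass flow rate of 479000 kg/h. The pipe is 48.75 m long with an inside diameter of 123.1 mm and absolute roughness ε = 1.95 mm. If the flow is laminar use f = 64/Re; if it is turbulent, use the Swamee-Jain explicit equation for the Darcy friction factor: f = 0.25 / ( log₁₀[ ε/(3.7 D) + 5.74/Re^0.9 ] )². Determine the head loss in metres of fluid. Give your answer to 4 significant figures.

ṁ = 479000 kg/h = 479000/3600 = 133.1 kg/s.
A = πD²/4 = π(0.1231)²/4 = 0.0119 m²; mean velocity V = ṁ/(ρA) = 133.1/(1263 · 0.0119) = 8.852 m/s.
Reynolds number Re = ρVD/μ = 1263 · 8.852 · 0.1231 / 1.26 = 1090.
Re < 2300 → laminar flow, so f = 64/Re = 64/1090 = 0.05874 (the turbulent correlation is not needed).
Darcy-Weisbach: ΔP = f(L/D)(ρV²/2) = 0.05874·(48.75/0.1231)·(1263·8.852²/2) = 0.05874·396·4.948e+04 = 1.151e+06 Pa.
Head loss h_f = ΔP/(ρg) = 1.151e+06/(1263·9.81) = 92.89 m.

h_f ≈ 92.89 m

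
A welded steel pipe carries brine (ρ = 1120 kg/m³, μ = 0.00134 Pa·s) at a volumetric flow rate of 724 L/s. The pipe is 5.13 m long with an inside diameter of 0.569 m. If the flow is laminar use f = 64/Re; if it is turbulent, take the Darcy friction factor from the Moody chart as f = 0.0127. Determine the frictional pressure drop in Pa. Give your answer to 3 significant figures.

ΔP ≈ 520 Pa

Q = 724 L/s = 724/1000 = 0.724 m³/s.
Cross-sectional area A = πD²/4 = π(0.569)²/4 = 0.2543 m²; mean velocity V = Q/A = 0.724/0.2543 = 2.847 m/s.
Reynolds number Re = ρVD/μ = 1120 · 2.847 · 0.569 / 0.00134 = 1.354e+06.
Re > 4000 → turbulent; use the Moody-chart value f = 0.0127.
Darcy-Weisbach: ΔP = f(L/D)(ρV²/2) = 0.0127·(5.13/0.569)·(1120·2.847²/2) = 0.0127·9.016·4540 = 519.8 Pa.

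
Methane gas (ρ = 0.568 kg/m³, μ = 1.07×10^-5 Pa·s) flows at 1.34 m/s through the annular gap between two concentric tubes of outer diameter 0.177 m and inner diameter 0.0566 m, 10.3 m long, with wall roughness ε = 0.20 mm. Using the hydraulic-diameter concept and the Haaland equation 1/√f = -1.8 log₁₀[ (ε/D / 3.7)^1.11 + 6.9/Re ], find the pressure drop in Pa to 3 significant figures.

ΔP ≈ 1.50 Pa

Hydraulic diameter D_h = 4A/P = D_o - D_i = 0.177 - 0.0566 = 0.1204 m.
Re = ρVD_h/μ = 0.568·1.34·0.1204/1.07e-05 = 8564.
ε/D_h = 0.0002/0.1204 = 0.00166; Haaland gives 1/√f = -1.8 log₁₀[0.000192+0.000806] = 5.402, so f = 0.03427.
ΔP = f(L/D_h)(ρV²/2) = 0.03427·10.3/0.1204·0.51 = 1.495 Pa.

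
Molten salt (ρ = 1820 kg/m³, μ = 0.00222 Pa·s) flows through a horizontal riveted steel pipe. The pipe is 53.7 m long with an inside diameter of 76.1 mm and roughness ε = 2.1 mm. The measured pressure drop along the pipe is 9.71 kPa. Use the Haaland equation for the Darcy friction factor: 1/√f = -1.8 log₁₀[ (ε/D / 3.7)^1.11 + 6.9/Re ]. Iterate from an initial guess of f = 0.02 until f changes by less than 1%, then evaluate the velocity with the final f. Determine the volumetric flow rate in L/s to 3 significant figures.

Rearranging Darcy-Weisbach: V = √(2·ΔP·D/(f·L·ρ)). With ε/D = 0.0021/0.0761 = 0.0276, iterate starting from f = 0.02:
  f = 0.02 → V = √(2·9710·0.0761/(0.02·53.7·1820)) = 0.8695 m/s; Re = ρVD/μ = 5.425e+04; f → 0.05594
  f = 0.05594 → V = 0.5199 m/s; Re = 3.244e+04; f → 0.05634
Converged (Δf/f < 1%). With the final f = 0.05634: V = √(2·9710·0.0761/(0.05634·53.7·1820)) = 0.5181 m/s.
Q = V·A = 0.5181·(π/4·0.0761²) = 0.002356 m³/s = 2.36 L/s.

Q ≈ 2.36 L/s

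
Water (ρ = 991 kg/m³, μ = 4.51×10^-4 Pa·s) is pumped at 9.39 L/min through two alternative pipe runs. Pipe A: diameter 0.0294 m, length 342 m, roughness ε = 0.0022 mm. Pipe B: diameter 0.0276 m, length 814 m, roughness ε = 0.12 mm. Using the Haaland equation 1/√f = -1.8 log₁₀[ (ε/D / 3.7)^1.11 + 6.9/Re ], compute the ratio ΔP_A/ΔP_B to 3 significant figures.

ΔP_A/ΔP_B ≈ 0.249

Pipe A: V = Q/A = 0.0001565/0.0006789 = 0.2305 m/s; Re = 1.489e+04; ε/D = 7.48e-05; Haaland → f = 0.02786; ΔP_A = f(L/D)(ρV²/2) = 8534 Pa.
Pipe B: V = Q/A = 0.0001565/0.0005983 = 0.2616 m/s; Re = 1.586e+04; ε/D = 0.00435; Haaland → f = 0.03424; ΔP_B = f(L/D)(ρV²/2) = 3.424e+04 Pa.
ΔP_A/ΔP_B = 8534/3.424e+04 = 0.249.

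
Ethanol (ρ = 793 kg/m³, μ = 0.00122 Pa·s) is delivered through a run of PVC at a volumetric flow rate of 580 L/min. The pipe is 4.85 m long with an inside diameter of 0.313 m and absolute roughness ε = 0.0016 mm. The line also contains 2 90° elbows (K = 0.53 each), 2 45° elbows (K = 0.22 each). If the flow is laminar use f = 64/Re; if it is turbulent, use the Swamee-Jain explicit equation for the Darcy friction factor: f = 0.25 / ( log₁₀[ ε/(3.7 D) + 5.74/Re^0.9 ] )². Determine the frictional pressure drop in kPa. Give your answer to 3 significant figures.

Q = 580 L/min = 580/60000 = 0.009667 m³/s.
Cross-sectional area A = πD²/4 = π(0.313)²/4 = 0.07694 m²; mean velocity V = Q/A = 0.009667/0.07694 = 0.1256 m/s.
Reynolds number Re = ρVD/μ = 793 · 0.1256 · 0.313 / 0.00122 = 2.556e+04.
Re > 4000 → turbulent. Relative roughness ε/D = 1.6e-06/0.313 = 5.11e-06. Swamee-Jain: f = 0.25/(log₁₀[5.11e-06/3.7 + 5.74/2.556e+04^0.9])² = 0.25/(log₁₀[1.38e-06 + 0.00062])² = 0.25/(-3.207)² = 0.02431.
Total minor-loss coefficient ΣK = 2·0.53 + 2·0.22 = 1.5.
ΔP = [f·L/D + ΣK]·(ρV²/2) = [0.02431·4.85/0.313 + 1.5]·(793·0.1256²/2) = [0.3767 + 1.5]·6.258 = 11.74 Pa.
ΔP = 11.74 Pa = 0.0117 kPa.

ΔP ≈ 0.0117 kPa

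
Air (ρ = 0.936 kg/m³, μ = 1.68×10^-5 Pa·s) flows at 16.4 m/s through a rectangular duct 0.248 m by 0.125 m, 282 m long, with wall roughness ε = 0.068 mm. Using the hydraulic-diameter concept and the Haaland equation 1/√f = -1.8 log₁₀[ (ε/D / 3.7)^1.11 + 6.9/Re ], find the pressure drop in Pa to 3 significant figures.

ΔP ≈ 3990 Pa

Hydraulic diameter D_h = 4A/P = 4·(0.248·0.125)/(2·(0.248+0.125)) = 0.124/0.746 = 0.1662 m.
Re = ρVD_h/μ = 0.936·16.4·0.1662/1.68e-05 = 1.519e+05.
ε/D_h = 6.8e-05/0.1662 = 0.000409; Haaland gives 1/√f = -1.8 log₁₀[4.06e-05+4.54e-05] = 7.318, so f = 0.01867.
ΔP = f(L/D_h)(ρV²/2) = 0.01867·282/0.1662·125.9 = 3988 Pa.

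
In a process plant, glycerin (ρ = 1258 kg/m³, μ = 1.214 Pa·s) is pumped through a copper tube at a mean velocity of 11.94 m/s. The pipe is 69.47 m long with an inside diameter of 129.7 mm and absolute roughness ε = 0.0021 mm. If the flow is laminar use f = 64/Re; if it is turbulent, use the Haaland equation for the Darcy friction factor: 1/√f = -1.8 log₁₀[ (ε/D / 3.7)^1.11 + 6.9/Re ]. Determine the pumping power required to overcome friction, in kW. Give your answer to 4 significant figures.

P ≈ 302.2 kW

Reynolds number Re = ρVD/μ = 1258 · 11.94 · 0.1297 / 1.21 = 1605.
Re < 2300 → laminar flow, so f = 64/Re = 64/1605 = 0.03988 (the turbulent correlation is not needed).
Darcy-Weisbach: ΔP = f(L/D)(ρV²/2) = 0.03988·(69.47/0.1297)·(1258·11.94²/2) = 0.03988·535.6·8.967e+04 = 1.916e+06 Pa.
Q = V·A = 11.94·0.01321 = 0.1578 m³/s.
Pumping power P = QΔP = 0.1578·1.916e+06 = 302180 W = 302.2 kW.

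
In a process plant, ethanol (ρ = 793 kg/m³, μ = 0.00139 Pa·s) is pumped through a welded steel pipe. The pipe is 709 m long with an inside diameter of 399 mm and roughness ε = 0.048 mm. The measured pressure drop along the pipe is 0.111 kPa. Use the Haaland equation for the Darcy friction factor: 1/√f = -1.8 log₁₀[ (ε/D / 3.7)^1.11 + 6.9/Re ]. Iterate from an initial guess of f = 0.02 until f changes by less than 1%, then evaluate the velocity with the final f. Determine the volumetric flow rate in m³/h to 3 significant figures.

Q ≈ 34.5 m³/h

Rearranging Darcy-Weisbach: V = √(2·ΔP·D/(f·L·ρ)). With ε/D = 4.8e-05/0.399 = 0.00012, iterate starting from f = 0.02:
  f = 0.02 → V = √(2·111·0.399/(0.02·709·793)) = 0.08875 m/s; Re = ρVD/μ = 2.02e+04; f → 0.02588
  f = 0.02588 → V = 0.07803 m/s; Re = 1.776e+04; f → 0.02671
  f = 0.02671 → V = 0.0768 m/s; Re = 1.748e+04; f → 0.02682
Converged (Δf/f < 1%). With the final f = 0.02682: V = √(2·111·0.399/(0.02682·709·793)) = 0.07664 m/s.
Q = V·A = 0.07664·(π/4·0.399²) = 0.009583 m³/s = 34.5 m³/h.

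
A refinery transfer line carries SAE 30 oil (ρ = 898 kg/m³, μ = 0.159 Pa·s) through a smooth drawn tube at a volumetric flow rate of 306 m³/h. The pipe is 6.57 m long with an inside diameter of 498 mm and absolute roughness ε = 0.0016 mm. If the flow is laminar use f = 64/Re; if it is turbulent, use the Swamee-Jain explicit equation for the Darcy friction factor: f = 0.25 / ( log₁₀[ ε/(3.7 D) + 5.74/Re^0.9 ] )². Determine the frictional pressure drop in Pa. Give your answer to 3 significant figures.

ΔP ≈ 58.8 Pa

Q = 306 m³/h = 306/3600 = 0.085 m³/s.
Cross-sectional area A = πD²/4 = π(0.498)²/4 = 0.1948 m²; mean velocity V = Q/A = 0.085/0.1948 = 0.4364 m/s.
Reynolds number Re = ρVD/μ = 898 · 0.4364 · 0.498 / 0.159 = 1227.
Re < 2300 → laminar flow, so f = 64/Re = 64/1227 = 0.05214 (the turbulent correlation is not needed).
Darcy-Weisbach: ΔP = f(L/D)(ρV²/2) = 0.05214·(6.57/0.498)·(898·0.4364²/2) = 0.05214·13.19·85.5 = 58.82 Pa.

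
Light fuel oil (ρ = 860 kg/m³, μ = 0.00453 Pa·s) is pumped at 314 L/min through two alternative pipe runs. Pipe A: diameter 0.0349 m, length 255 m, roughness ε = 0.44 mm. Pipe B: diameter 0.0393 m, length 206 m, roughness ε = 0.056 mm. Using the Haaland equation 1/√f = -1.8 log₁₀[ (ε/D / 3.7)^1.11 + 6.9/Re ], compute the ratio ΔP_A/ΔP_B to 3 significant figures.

ΔP_A/ΔP_B ≈ 3.62

Pipe A: V = Q/A = 0.005233/0.0009566 = 5.471 m/s; Re = 3.625e+04; ε/D = 0.0126; Haaland → f = 0.04247; ΔP_A = f(L/D)(ρV²/2) = 3.993e+06 Pa.
Pipe B: V = Q/A = 0.005233/0.001213 = 4.314 m/s; Re = 3.219e+04; ε/D = 0.00142; Haaland → f = 0.02632; ΔP_B = f(L/D)(ρV²/2) = 1.104e+06 Pa.
ΔP_A/ΔP_B = 3.993e+06/1.104e+06 = 3.62.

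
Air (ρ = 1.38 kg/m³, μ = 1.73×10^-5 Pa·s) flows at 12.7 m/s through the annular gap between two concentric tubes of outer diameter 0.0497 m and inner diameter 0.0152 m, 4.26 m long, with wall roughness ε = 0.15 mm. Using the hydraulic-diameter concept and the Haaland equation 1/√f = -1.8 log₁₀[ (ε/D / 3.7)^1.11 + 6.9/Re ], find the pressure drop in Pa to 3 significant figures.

Hydraulic diameter D_h = 4A/P = D_o - D_i = 0.0497 - 0.0152 = 0.0345 m.
Re = ρVD_h/μ = 1.38·12.7·0.0345/1.73e-05 = 3.495e+04.
ε/D_h = 0.00015/0.0345 = 0.00435; Haaland gives 1/√f = -1.8 log₁₀[0.000559+0.000197] = 5.618, so f = 0.03169.
ΔP = f(L/D_h)(ρV²/2) = 0.03169·4.26/0.0345·111.3 = 435.4 Pa.

ΔP ≈ 435 Pa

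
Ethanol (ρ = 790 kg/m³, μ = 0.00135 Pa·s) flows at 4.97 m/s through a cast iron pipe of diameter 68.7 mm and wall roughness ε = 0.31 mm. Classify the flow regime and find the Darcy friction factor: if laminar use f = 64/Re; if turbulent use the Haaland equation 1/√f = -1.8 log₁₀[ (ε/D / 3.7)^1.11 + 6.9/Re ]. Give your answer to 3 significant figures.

f ≈ 0.0300

Re = ρVD/μ = 790·4.97·0.0687/0.00135 = 1.998e+05.
Re > 4000 → turbulent. ε/D = 0.00031/0.0687 = 0.00451; Haaland: 1/√f = -1.8 log₁₀[0.000583 + 3.45e-05] = 5.777, so f = 0.02997.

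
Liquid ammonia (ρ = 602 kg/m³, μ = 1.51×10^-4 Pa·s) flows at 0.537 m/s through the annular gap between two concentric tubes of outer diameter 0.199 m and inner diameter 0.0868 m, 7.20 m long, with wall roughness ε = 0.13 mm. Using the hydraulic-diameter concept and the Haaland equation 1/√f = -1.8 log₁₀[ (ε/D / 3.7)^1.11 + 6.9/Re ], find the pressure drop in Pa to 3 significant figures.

ΔP ≈ 119 Pa

Hydraulic diameter D_h = 4A/P = D_o - D_i = 0.199 - 0.0868 = 0.1122 m.
Re = ρVD_h/μ = 602·0.537·0.1122/0.000151 = 2.402e+05.
ε/D_h = 0.00013/0.1122 = 0.00116; Haaland gives 1/√f = -1.8 log₁₀[0.000129+2.87e-05] = 6.844, so f = 0.02135.
ΔP = f(L/D_h)(ρV²/2) = 0.02135·7.2/0.1122·86.8 = 118.9 Pa.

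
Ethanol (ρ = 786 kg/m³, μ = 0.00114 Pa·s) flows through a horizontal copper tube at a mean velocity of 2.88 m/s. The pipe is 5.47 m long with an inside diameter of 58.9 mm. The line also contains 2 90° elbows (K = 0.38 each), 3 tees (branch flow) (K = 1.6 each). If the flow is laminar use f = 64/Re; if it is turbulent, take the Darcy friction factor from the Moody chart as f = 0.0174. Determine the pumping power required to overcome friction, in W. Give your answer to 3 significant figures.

Reynolds number Re = ρVD/μ = 786 · 2.88 · 0.0589 / 0.00114 = 1.17e+05.
Re > 4000 → turbulent; use the Moody-chart value f = 0.0174.
Total minor-loss coefficient ΣK = 2·0.38 + 3·1.6 = 5.56.
ΔP = [f·L/D + ΣK]·(ρV²/2) = [0.0174·5.47/0.0589 + 5.56]·(786·2.88²/2) = [1.616 + 5.56]·3260 = 2.339e+04 Pa.
Q = V·A = 2.88·0.002725 = 0.007847 m³/s.
Pumping power P = QΔP = 0.007847·2.339e+04 = 183.6 W = 184 W.

P ≈ 184 W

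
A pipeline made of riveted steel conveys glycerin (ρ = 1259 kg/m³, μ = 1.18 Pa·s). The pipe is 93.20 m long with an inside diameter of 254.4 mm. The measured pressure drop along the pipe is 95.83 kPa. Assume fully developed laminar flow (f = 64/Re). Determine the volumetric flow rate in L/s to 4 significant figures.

Q ≈ 89.58 L/s

For laminar flow, f = 64/Re with Re = ρVD/μ, so Darcy-Weisbach reduces to ΔP = 32μLV/D². Solving for V: V = ΔP·D²/(32μL) = 9.583e+04·(0.2544)²/(32·1.18·93.2) = 1.762 m/s.
Check: Re = ρVD/μ = 1259·1.762·0.2544/1.18 = 478.4 < 2300, so the laminar assumption holds.
Q = V·A = 1.762·(π/4·0.2544²) = 0.08958 m³/s = 89.58 L/s.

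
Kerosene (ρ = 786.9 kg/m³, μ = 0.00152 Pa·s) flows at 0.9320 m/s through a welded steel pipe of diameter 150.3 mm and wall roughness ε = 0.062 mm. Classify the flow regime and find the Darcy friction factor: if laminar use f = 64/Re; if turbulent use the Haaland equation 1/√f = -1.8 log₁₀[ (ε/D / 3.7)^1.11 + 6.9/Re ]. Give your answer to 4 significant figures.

Re = ρVD/μ = 786.9·0.932·0.1503/0.00152 = 7.252e+04.
Re > 4000 → turbulent. ε/D = 6.2e-05/0.1503 = 0.000413; Haaland: 1/√f = -1.8 log₁₀[4.1e-05 + 9.51e-05] = 6.959, so f = 0.02065.

f ≈ 0.02065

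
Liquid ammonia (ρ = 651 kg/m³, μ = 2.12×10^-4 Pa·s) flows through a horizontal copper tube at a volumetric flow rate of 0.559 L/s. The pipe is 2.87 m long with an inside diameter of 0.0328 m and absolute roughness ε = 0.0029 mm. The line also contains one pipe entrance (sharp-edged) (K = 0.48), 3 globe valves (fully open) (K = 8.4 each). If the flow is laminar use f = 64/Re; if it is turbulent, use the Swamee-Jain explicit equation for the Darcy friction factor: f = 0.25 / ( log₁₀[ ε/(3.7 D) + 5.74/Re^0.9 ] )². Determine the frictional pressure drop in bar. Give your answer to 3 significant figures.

ΔP ≈ 0.0391 bar

Q = 0.559 L/s = 0.559/1000 = 0.000559 m³/s.
Cross-sectional area A = πD²/4 = π(0.0328)²/4 = 0.000845 m²; mean velocity V = Q/A = 0.000559/0.000845 = 0.6616 m/s.
Reynolds number Re = ρVD/μ = 651 · 0.6616 · 0.0328 / 0.000212 = 6.663e+04.
Re > 4000 → turbulent. Relative roughness ε/D = 2.9e-06/0.0328 = 8.84e-05. Swamee-Jain: f = 0.25/(log₁₀[8.84e-05/3.7 + 5.74/6.663e+04^0.9])² = 0.25/(log₁₀[2.39e-05 + 0.000262])² = 0.25/(-3.544)² = 0.0199.
Total minor-loss coefficient ΣK = 1·0.48 + 3·8.4 = 25.7.
ΔP = [f·L/D + ΣK]·(ρV²/2) = [0.0199·2.87/0.0328 + 25.7]·(651·0.6616²/2) = [1.741 + 25.7]·142.5 = 3906 Pa.
ΔP = 3906 Pa = 0.0391 bar.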